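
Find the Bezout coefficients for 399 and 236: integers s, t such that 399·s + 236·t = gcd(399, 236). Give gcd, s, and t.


Euclidean algorithm on (399, 236) — divide until remainder is 0:
  399 = 1 · 236 + 163
  236 = 1 · 163 + 73
  163 = 2 · 73 + 17
  73 = 4 · 17 + 5
  17 = 3 · 5 + 2
  5 = 2 · 2 + 1
  2 = 2 · 1 + 0
gcd(399, 236) = 1.
Track Bezout coefficients alongside the remainders: start with r₀ = 399 = a·1 + b·0 (s = 1, t = 0) and r₁ = 236 = a·0 + b·1 (s = 0, t = 1); each new remainder r_{k+1} = r_{k-1} − q_k·r_k inherits s_{k+1} = s_{k-1} − q_k·s_k, t_{k+1} = t_{k-1} − q_k·t_k, so r_k = a·s_k + b·t_k at every step:
  q = 1: r = 163, s = 1 − 1·0 = 1, t = 0 − 1·1 = -1  (check: 399·1 + 236·(-1) = 163)
  q = 1: r = 73, s = 0 − 1·1 = -1, t = 1 − 1·(-1) = 2  (check: 399·(-1) + 236·2 = 73)
  q = 2: r = 17, s = 1 − 2·(-1) = 3, t = -1 − 2·2 = -5  (check: 399·3 + 236·(-5) = 17)
  q = 4: r = 5, s = -1 − 4·3 = -13, t = 2 − 4·(-5) = 22  (check: 399·(-13) + 236·22 = 5)
  q = 3: r = 2, s = 3 − 3·(-13) = 42, t = -5 − 3·22 = -71  (check: 399·42 + 236·(-71) = 2)
  q = 2: r = 1, s = -13 − 2·42 = -97, t = 22 − 2·(-71) = 164  (check: 399·(-97) + 236·164 = 1)
The row with r = 1 (the gcd) gives the Bezout coefficients s = -97, t = 164.
Result: 399 · (-97) + 236 · (164) = 1.

gcd(399, 236) = 1; s = -97, t = 164 (check: 399·(-97) + 236·164 = 1).


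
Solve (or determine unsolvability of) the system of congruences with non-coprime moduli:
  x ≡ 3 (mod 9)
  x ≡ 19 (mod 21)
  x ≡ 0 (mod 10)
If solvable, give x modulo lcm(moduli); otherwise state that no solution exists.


Moduli 9, 21, 10 are not pairwise coprime, so CRT works modulo lcm(m_i) when all pairwise compatibility conditions hold.
Pairwise compatibility: gcd(m_i, m_j) must divide a_i - a_j for every pair.
Merge one congruence at a time:
  Start: x ≡ 3 (mod 9).
  Combine with x ≡ 19 (mod 21): gcd(9, 21) = 3, and 19 - 3 = 16 is NOT divisible by 3.
    ⇒ system is inconsistent (no integer solution).

No solution (the system is inconsistent).


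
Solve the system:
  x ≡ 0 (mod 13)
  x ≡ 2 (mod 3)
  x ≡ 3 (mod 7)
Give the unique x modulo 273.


Moduli 13, 3, 7 are pairwise coprime; by CRT there is a unique solution modulo M = 13 · 3 · 7 = 273.
Solve pairwise, accumulating the modulus:
  Start with x ≡ 0 (mod 13).
  Combine with x ≡ 2 (mod 3): since gcd(13, 3) = 1, we get a unique residue mod 39.
    Write x = 0 + 13·t and substitute into x ≡ 2 (mod 3): 13·t ≡ 2 − 0 = 2 (mod 3).
    Reduce coefficients mod 3: 1·t ≡ 2 (mod 3).
    So t ≡ 2 (mod 3).
    Then x = 0 + 13·2 = 26, valid modulo lcm(13, 3) = 39: x ≡ 26 (mod 39).
  Combine with x ≡ 3 (mod 7): since gcd(39, 7) = 1, we get a unique residue mod 273.
    Write x = 26 + 39·t and substitute into x ≡ 3 (mod 7): 39·t ≡ 3 − 26 = -23 (mod 7).
    Reduce coefficients mod 7: 4·t ≡ 5 (mod 7).
    The inverse of 4 mod 7 is 2 (since 4·2 = 8 = 1·7 + 1), so t ≡ 2·5 = 10 ≡ 3 (mod 7).
    Then x = 26 + 39·3 = 143, valid modulo lcm(39, 7) = 273: x ≡ 143 (mod 273).
Verify: 143 mod 13 = 0 ✓, 143 mod 3 = 2 ✓, 143 mod 7 = 3 ✓.

x ≡ 143 (mod 273).


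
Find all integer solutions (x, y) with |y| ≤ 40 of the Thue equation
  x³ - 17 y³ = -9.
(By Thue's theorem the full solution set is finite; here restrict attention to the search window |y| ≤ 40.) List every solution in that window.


The equation is x³ - 17y³ = -9. For fixed y, x³ = 17·y³ − 9, so a solution requires the RHS to be a perfect cube.
Strategy: iterate y from -40 to 40, compute RHS = 17·y³ − 9, and check whether it is a (positive or negative) perfect cube.
Check small values of y:
  y = 0: RHS = -9 is not a perfect cube.
  y = 1: RHS = 8 = (2)³ ⇒ x = 2 works.
  y = -1: RHS = -26 is not a perfect cube.
  y = 2: RHS = 127 is not a perfect cube.
  y = -2: RHS = -145 is not a perfect cube.
  y = 3: RHS = 450 is not a perfect cube.
  y = -3: RHS = -468 is not a perfect cube.
Continuing the search up to |y| = 40 finds no further solutions beyond those listed.
Collected solutions: (2, 1).

Solutions (with |y| ≤ 40): (2, 1).


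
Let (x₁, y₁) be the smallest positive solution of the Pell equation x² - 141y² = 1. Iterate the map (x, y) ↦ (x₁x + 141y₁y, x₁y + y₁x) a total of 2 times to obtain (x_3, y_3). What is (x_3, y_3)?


Step 1: Find the fundamental solution (x₁, y₁) of x² - 141y² = 1.
  Expand √141 as a continued fraction. a₀ = ⌊√141⌋ = 11; iterate m_{k+1} = d_k·a_k − m_k, d_{k+1} = (141 − m_{k+1}²)/d_k, a_{k+1} = ⌊(a₀ + m_{k+1})/d_{k+1}⌋ (starting m₀ = 0, d₀ = 1), with convergents p_k = a_k·p_{k-1} + p_{k-2}, q_k = a_k·q_{k-1} + q_{k-2} (p₋₁ = 1, q₋₁ = 0):
  k = 0: a₀ = 11; p₀/q₀ = 11/1; p₀² − 141·q₀² = 121 − 141 = -20.
  k = 1: m = 11, d = 20, a = ⌊(11 + 11)/20⌋ = 1; p/q = (1·11 + 1)/(1·1 + 0) = 12/1; p² − 141·q² = 144 − 141 = 3.
  k = 2: m = 9, d = 3, a = ⌊(11 + 9)/3⌋ = 6; p/q = (6·12 + 11)/(6·1 + 1) = 83/7; p² − 141·q² = 6889 − 6909 = -20.
  k = 3: m = 9, d = 20, a = ⌊(11 + 9)/20⌋ = 1; p/q = (1·83 + 12)/(1·7 + 1) = 95/8; p² − 141·q² = 9025 − 9024 = 1.
  The first convergent with p² − 141·q² = 1 gives the fundamental solution (x₁, y₁) = (95, 8).
Step 2: Apply the recurrence (x_{n+1}, y_{n+1}) = (x₁x_n + 141y₁y_n, x₁y_n + y₁x_n) repeatedly.
  From (x_1, y_1) = (95, 8): x_2 = 95·95 + 141·8·8 = 18049; y_2 = 95·8 + 8·95 = 1520.
  From (x_2, y_2) = (18049, 1520): x_3 = 95·18049 + 141·8·1520 = 3429215; y_3 = 95·1520 + 8·18049 = 288792.
Step 3: Verify x_3² - 141·y_3² = 11759515516225 - 11759515516224 = 1 (should be 1). ✓

(x_1, y_1) = (95, 8); (x_3, y_3) = (3429215, 288792).


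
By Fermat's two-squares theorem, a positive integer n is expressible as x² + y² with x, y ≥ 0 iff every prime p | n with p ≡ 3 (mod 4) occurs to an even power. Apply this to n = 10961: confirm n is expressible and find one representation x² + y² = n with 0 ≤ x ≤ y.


Step 1: Factor n = 10961 = 97 · 113.
Step 2: Check the mod-4 condition on each prime factor: 97 ≡ 1 (mod 4), exponent 1; 113 ≡ 1 (mod 4), exponent 1.
All primes ≡ 3 (mod 4) appear to even exponent (or don't appear), so by the two-squares theorem n IS expressible as a sum of two squares.
Step 3: Build a representation. Here n = 97 · 113 is a product of primes ≡ 1 (mod 4). Each prime p ≡ 1 (mod 4) is itself a sum of two squares; find a² by testing p − a² for a perfect square:
  97: 97 − 1² = 96, 97 − 2² = 93, 97 − 3² = 88, 97 − 4² = 81 = 9² ⇒ 97 = 4² + 9².
  113: 113 − 1² = 112, 113 − 2² = 109, 113 − 3² = 104, 113 − 4² = 97, 113 − 5² = 88, 113 − 6² = 77, 113 − 7² = 64 = 8² ⇒ 113 = 7² + 8².
  Combine using the Brahmagupta–Fibonacci identity (a² + b²)(c² + d²) = (ac − bd)² + (ad + bc)² = (ac + bd)² + (ad − bc)²:
  97 · 113 = 10961: from (4² + 9²)(7² + 8²), take (4·7 − 9·8, 4·8 + 9·7) = (28 − 72, 32 + 63) = (-44, 95); dropping signs (only squares matter) gives (44, 95); check 44² + 95² = 1936 + 9025 = 10961 ✓.
Step 4: Order so x ≤ y and verify: 44² + 95² = 1936 + 9025 = 10961 = n. ✓

n = 10961 = 44² + 95² (one valid representation with x ≤ y).


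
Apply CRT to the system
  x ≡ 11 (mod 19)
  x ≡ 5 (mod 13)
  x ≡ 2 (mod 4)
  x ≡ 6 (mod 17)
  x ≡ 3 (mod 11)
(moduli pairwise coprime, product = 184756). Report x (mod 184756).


Product of moduli M = 19 · 13 · 4 · 17 · 11 = 184756.
Merge one congruence at a time:
  Start: x ≡ 11 (mod 19).
  Combine with x ≡ 5 (mod 13); new modulus lcm = 247.
    Write x = 11 + 19·t and substitute into x ≡ 5 (mod 13): 19·t ≡ 5 − 11 = -6 (mod 13).
    Reduce coefficients mod 13: 6·t ≡ 7 (mod 13).
    The inverse of 6 mod 13 is 11 (since 6·11 = 66 = 5·13 + 1), so t ≡ 11·7 = 77 ≡ 12 (mod 13).
    Then x = 11 + 19·12 = 239, valid modulo lcm(19, 13) = 247: x ≡ 239 (mod 247).
  Combine with x ≡ 2 (mod 4); new modulus lcm = 988.
    Write x = 239 + 247·t and substitute into x ≡ 2 (mod 4): 247·t ≡ 2 − 239 = -237 (mod 4).
    Reduce coefficients mod 4: 3·t ≡ 3 (mod 4).
    The inverse of 3 mod 4 is 3 (since 3·3 = 9 = 2·4 + 1), so t ≡ 3·3 = 9 ≡ 1 (mod 4).
    Then x = 239 + 247·1 = 486, valid modulo lcm(247, 4) = 988: x ≡ 486 (mod 988).
  Combine with x ≡ 6 (mod 17); new modulus lcm = 16796.
    Write x = 486 + 988·t and substitute into x ≡ 6 (mod 17): 988·t ≡ 6 − 486 = -480 (mod 17).
    Reduce coefficients mod 17: 2·t ≡ 13 (mod 17).
    The inverse of 2 mod 17 is 9 (since 2·9 = 18 = 1·17 + 1), so t ≡ 9·13 = 117 ≡ 15 (mod 17).
    Then x = 486 + 988·15 = 15306, valid modulo lcm(988, 17) = 16796: x ≡ 15306 (mod 16796).
  Combine with x ≡ 3 (mod 11); new modulus lcm = 184756.
    Write x = 15306 + 16796·t and substitute into x ≡ 3 (mod 11): 16796·t ≡ 3 − 15306 = -15303 (mod 11).
    Reduce coefficients mod 11: 10·t ≡ 9 (mod 11).
    The inverse of 10 mod 11 is 10 (since 10·10 = 100 = 9·11 + 1), so t ≡ 10·9 = 90 ≡ 2 (mod 11).
    Then x = 15306 + 16796·2 = 48898, valid modulo lcm(16796, 11) = 184756: x ≡ 48898 (mod 184756).
Verify against each original: 48898 mod 19 = 11, 48898 mod 13 = 5, 48898 mod 4 = 2, 48898 mod 17 = 6, 48898 mod 11 = 3.

x ≡ 48898 (mod 184756).


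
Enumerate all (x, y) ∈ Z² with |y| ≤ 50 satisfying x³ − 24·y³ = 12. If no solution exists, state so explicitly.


The equation is x³ - 24y³ = 12. For fixed y, x³ = 24·y³ + 12, so a solution requires the RHS to be a perfect cube.
Strategy: iterate y from -50 to 50, compute RHS = 24·y³ + 12, and check whether it is a (positive or negative) perfect cube.
Check small values of y:
  y = 0: RHS = 12 is not a perfect cube.
  y = 1: RHS = 36 is not a perfect cube.
  y = -1: RHS = -12 is not a perfect cube.
  y = 2: RHS = 204 is not a perfect cube.
  y = -2: RHS = -180 is not a perfect cube.
  y = 3: RHS = 660 is not a perfect cube.
  y = -3: RHS = -636 is not a perfect cube.
Continuing the search up to |y| = 50 finds no solutions either.
No (x, y) in the scanned range satisfies the equation.

No integer solutions with |y| ≤ 50.


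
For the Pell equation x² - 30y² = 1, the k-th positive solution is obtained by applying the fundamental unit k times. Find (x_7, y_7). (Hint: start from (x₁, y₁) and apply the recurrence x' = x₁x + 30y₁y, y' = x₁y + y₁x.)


Step 1: Find the fundamental solution (x₁, y₁) of x² - 30y² = 1.
  Expand √30 as a continued fraction. a₀ = ⌊√30⌋ = 5; iterate m_{k+1} = d_k·a_k − m_k, d_{k+1} = (30 − m_{k+1}²)/d_k, a_{k+1} = ⌊(a₀ + m_{k+1})/d_{k+1}⌋ (starting m₀ = 0, d₀ = 1), with convergents p_k = a_k·p_{k-1} + p_{k-2}, q_k = a_k·q_{k-1} + q_{k-2} (p₋₁ = 1, q₋₁ = 0):
  k = 0: a₀ = 5; p₀/q₀ = 5/1; p₀² − 30·q₀² = 25 − 30 = -5.
  k = 1: m = 5, d = 5, a = ⌊(5 + 5)/5⌋ = 2; p/q = (2·5 + 1)/(2·1 + 0) = 11/2; p² − 30·q² = 121 − 120 = 1.
  The first convergent with p² − 30·q² = 1 gives the fundamental solution (x₁, y₁) = (11, 2).
Step 2: Apply the recurrence (x_{n+1}, y_{n+1}) = (x₁x_n + 30y₁y_n, x₁y_n + y₁x_n) repeatedly.
  From (x_1, y_1) = (11, 2): x_2 = 11·11 + 30·2·2 = 241; y_2 = 11·2 + 2·11 = 44.
  From (x_2, y_2) = (241, 44): x_3 = 11·241 + 30·2·44 = 5291; y_3 = 11·44 + 2·241 = 966.
  From (x_3, y_3) = (5291, 966): x_4 = 11·5291 + 30·2·966 = 116161; y_4 = 11·966 + 2·5291 = 21208.
  From (x_4, y_4) = (116161, 21208): x_5 = 11·116161 + 30·2·21208 = 2550251; y_5 = 11·21208 + 2·116161 = 465610.
  From (x_5, y_5) = (2550251, 465610): x_6 = 11·2550251 + 30·2·465610 = 55989361; y_6 = 11·465610 + 2·2550251 = 10222212.
  From (x_6, y_6) = (55989361, 10222212): x_7 = 11·55989361 + 30·2·10222212 = 1229215691; y_7 = 11·10222212 + 2·55989361 = 224423054.
Step 3: Verify x_7² - 30·y_7² = 1510971215000607481 - 1510971215000607480 = 1 (should be 1). ✓

(x_1, y_1) = (11, 2); (x_7, y_7) = (1229215691, 224423054).


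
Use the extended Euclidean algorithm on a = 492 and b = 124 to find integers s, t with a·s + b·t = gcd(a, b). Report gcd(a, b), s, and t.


Euclidean algorithm on (492, 124) — divide until remainder is 0:
  492 = 3 · 124 + 120
  124 = 1 · 120 + 4
  120 = 30 · 4 + 0
gcd(492, 124) = 4.
Track Bezout coefficients alongside the remainders: start with r₀ = 492 = a·1 + b·0 (s = 1, t = 0) and r₁ = 124 = a·0 + b·1 (s = 0, t = 1); each new remainder r_{k+1} = r_{k-1} − q_k·r_k inherits s_{k+1} = s_{k-1} − q_k·s_k, t_{k+1} = t_{k-1} − q_k·t_k, so r_k = a·s_k + b·t_k at every step:
  q = 3: r = 120, s = 1 − 3·0 = 1, t = 0 − 3·1 = -3  (check: 492·1 + 124·(-3) = 120)
  q = 1: r = 4, s = 0 − 1·1 = -1, t = 1 − 1·(-3) = 4  (check: 492·(-1) + 124·4 = 4)
The row with r = 4 (the gcd) gives the Bezout coefficients s = -1, t = 4.
Result: 492 · (-1) + 124 · (4) = 4.

gcd(492, 124) = 4; s = -1, t = 4 (check: 492·(-1) + 124·4 = 4).


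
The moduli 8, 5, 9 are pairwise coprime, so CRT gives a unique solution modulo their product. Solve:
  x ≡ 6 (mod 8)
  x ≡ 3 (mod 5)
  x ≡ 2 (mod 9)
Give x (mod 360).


Moduli 8, 5, 9 are pairwise coprime; by CRT there is a unique solution modulo M = 8 · 5 · 9 = 360.
Solve pairwise, accumulating the modulus:
  Start with x ≡ 6 (mod 8).
  Combine with x ≡ 3 (mod 5): since gcd(8, 5) = 1, we get a unique residue mod 40.
    Write x = 6 + 8·t and substitute into x ≡ 3 (mod 5): 8·t ≡ 3 − 6 = -3 (mod 5).
    Reduce coefficients mod 5: 3·t ≡ 2 (mod 5).
    The inverse of 3 mod 5 is 2 (since 3·2 = 6 = 1·5 + 1), so t ≡ 2·2 = 4 ≡ 4 (mod 5).
    Then x = 6 + 8·4 = 38, valid modulo lcm(8, 5) = 40: x ≡ 38 (mod 40).
  Combine with x ≡ 2 (mod 9): since gcd(40, 9) = 1, we get a unique residue mod 360.
    Write x = 38 + 40·t and substitute into x ≡ 2 (mod 9): 40·t ≡ 2 − 38 = -36 (mod 9).
    Reduce coefficients mod 9: 4·t ≡ 0 (mod 9).
    The inverse of 4 mod 9 is 7 (since 4·7 = 28 = 3·9 + 1), so t ≡ 7·0 = 0 ≡ 0 (mod 9).
    Then x = 38 + 40·0 = 38, valid modulo lcm(40, 9) = 360: x ≡ 38 (mod 360).
Verify: 38 mod 8 = 6 ✓, 38 mod 5 = 3 ✓, 38 mod 9 = 2 ✓.

x ≡ 38 (mod 360).


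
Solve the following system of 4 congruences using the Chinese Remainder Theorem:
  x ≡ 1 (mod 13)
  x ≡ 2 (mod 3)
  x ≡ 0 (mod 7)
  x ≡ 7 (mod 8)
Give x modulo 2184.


Product of moduli M = 13 · 3 · 7 · 8 = 2184.
Merge one congruence at a time:
  Start: x ≡ 1 (mod 13).
  Combine with x ≡ 2 (mod 3); new modulus lcm = 39.
    Write x = 1 + 13·t and substitute into x ≡ 2 (mod 3): 13·t ≡ 2 − 1 = 1 (mod 3).
    Reduce coefficients mod 3: 1·t ≡ 1 (mod 3).
    So t ≡ 1 (mod 3).
    Then x = 1 + 13·1 = 14, valid modulo lcm(13, 3) = 39: x ≡ 14 (mod 39).
  Combine with x ≡ 0 (mod 7); new modulus lcm = 273.
    Write x = 14 + 39·t and substitute into x ≡ 0 (mod 7): 39·t ≡ 0 − 14 = -14 (mod 7).
    Reduce coefficients mod 7: 4·t ≡ 0 (mod 7).
    The inverse of 4 mod 7 is 2 (since 4·2 = 8 = 1·7 + 1), so t ≡ 2·0 = 0 ≡ 0 (mod 7).
    Then x = 14 + 39·0 = 14, valid modulo lcm(39, 7) = 273: x ≡ 14 (mod 273).
  Combine with x ≡ 7 (mod 8); new modulus lcm = 2184.
    Write x = 14 + 273·t and substitute into x ≡ 7 (mod 8): 273·t ≡ 7 − 14 = -7 (mod 8).
    Reduce coefficients mod 8: 1·t ≡ 1 (mod 8).
    So t ≡ 1 (mod 8).
    Then x = 14 + 273·1 = 287, valid modulo lcm(273, 8) = 2184: x ≡ 287 (mod 2184).
Verify against each original: 287 mod 13 = 1, 287 mod 3 = 2, 287 mod 7 = 0, 287 mod 8 = 7.

x ≡ 287 (mod 2184).


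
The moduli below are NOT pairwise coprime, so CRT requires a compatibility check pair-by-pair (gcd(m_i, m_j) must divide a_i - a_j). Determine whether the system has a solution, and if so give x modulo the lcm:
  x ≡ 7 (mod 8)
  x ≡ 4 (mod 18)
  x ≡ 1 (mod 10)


Moduli 8, 18, 10 are not pairwise coprime, so CRT works modulo lcm(m_i) when all pairwise compatibility conditions hold.
Pairwise compatibility: gcd(m_i, m_j) must divide a_i - a_j for every pair.
Merge one congruence at a time:
  Start: x ≡ 7 (mod 8).
  Combine with x ≡ 4 (mod 18): gcd(8, 18) = 2, and 4 - 7 = -3 is NOT divisible by 2.
    ⇒ system is inconsistent (no integer solution).

No solution (the system is inconsistent).


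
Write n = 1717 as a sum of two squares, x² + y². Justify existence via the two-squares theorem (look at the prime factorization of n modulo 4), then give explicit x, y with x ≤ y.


Step 1: Factor n = 1717 = 17 · 101.
Step 2: Check the mod-4 condition on each prime factor: 17 ≡ 1 (mod 4), exponent 1; 101 ≡ 1 (mod 4), exponent 1.
All primes ≡ 3 (mod 4) appear to even exponent (or don't appear), so by the two-squares theorem n IS expressible as a sum of two squares.
Step 3: Build a representation. Here n = 17 · 101 is a product of primes ≡ 1 (mod 4). Each prime p ≡ 1 (mod 4) is itself a sum of two squares; find a² by testing p − a² for a perfect square:
  17: 17 − 1² = 16 = 4² ⇒ 17 = 1² + 4².
  101: 101 − 1² = 100 = 10² ⇒ 101 = 1² + 10².
  Combine using the Brahmagupta–Fibonacci identity (a² + b²)(c² + d²) = (ac − bd)² + (ad + bc)² = (ac + bd)² + (ad − bc)²:
  17 · 101 = 1717: from (1² + 4²)(1² + 10²), take (1·1 − 4·10, 1·10 + 4·1) = (1 − 40, 10 + 4) = (-39, 14); dropping signs (only squares matter) gives (39, 14); check 39² + 14² = 1521 + 196 = 1717 ✓.
Step 4: Order so x ≤ y and verify: 14² + 39² = 196 + 1521 = 1717 = n. ✓

n = 1717 = 14² + 39² (one valid representation with x ≤ y).


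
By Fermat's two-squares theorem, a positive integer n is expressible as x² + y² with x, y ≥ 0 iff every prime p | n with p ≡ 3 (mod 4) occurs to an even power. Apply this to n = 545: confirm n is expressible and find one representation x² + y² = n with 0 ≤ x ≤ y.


Step 1: Factor n = 545 = 5 · 109.
Step 2: Check the mod-4 condition on each prime factor: 5 ≡ 1 (mod 4), exponent 1; 109 ≡ 1 (mod 4), exponent 1.
All primes ≡ 3 (mod 4) appear to even exponent (or don't appear), so by the two-squares theorem n IS expressible as a sum of two squares.
Step 3: Build a representation. Here n = 5 · 109 is a product of primes ≡ 1 (mod 4). Each prime p ≡ 1 (mod 4) is itself a sum of two squares; find a² by testing p − a² for a perfect square:
  5: 5 − 1² = 4 = 2² ⇒ 5 = 1² + 2².
  109: 109 − 1² = 108, 109 − 2² = 105, 109 − 3² = 100 = 10² ⇒ 109 = 3² + 10².
  Combine using the Brahmagupta–Fibonacci identity (a² + b²)(c² + d²) = (ac − bd)² + (ad + bc)² = (ac + bd)² + (ad − bc)²:
  5 · 109 = 545: from (1² + 2²)(3² + 10²), take (1·3 − 2·10, 1·10 + 2·3) = (3 − 20, 10 + 6) = (-17, 16); dropping signs (only squares matter) gives (17, 16); check 17² + 16² = 289 + 256 = 545 ✓.
Step 4: Order so x ≤ y and verify: 16² + 17² = 256 + 289 = 545 = n. ✓

n = 545 = 16² + 17² (one valid representation with x ≤ y).


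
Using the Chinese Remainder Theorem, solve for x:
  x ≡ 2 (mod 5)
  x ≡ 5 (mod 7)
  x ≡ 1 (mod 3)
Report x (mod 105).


Moduli 5, 7, 3 are pairwise coprime; by CRT there is a unique solution modulo M = 5 · 7 · 3 = 105.
Solve pairwise, accumulating the modulus:
  Start with x ≡ 2 (mod 5).
  Combine with x ≡ 5 (mod 7): since gcd(5, 7) = 1, we get a unique residue mod 35.
    Write x = 2 + 5·t and substitute into x ≡ 5 (mod 7): 5·t ≡ 5 − 2 = 3 (mod 7).
    The inverse of 5 mod 7 is 3 (since 5·3 = 15 = 2·7 + 1), so t ≡ 3·3 = 9 ≡ 2 (mod 7).
    Then x = 2 + 5·2 = 12, valid modulo lcm(5, 7) = 35: x ≡ 12 (mod 35).
  Combine with x ≡ 1 (mod 3): since gcd(35, 3) = 1, we get a unique residue mod 105.
    Write x = 12 + 35·t and substitute into x ≡ 1 (mod 3): 35·t ≡ 1 − 12 = -11 (mod 3).
    Reduce coefficients mod 3: 2·t ≡ 1 (mod 3).
    The inverse of 2 mod 3 is 2 (since 2·2 = 4 = 1·3 + 1), so t ≡ 2·1 = 2 ≡ 2 (mod 3).
    Then x = 12 + 35·2 = 82, valid modulo lcm(35, 3) = 105: x ≡ 82 (mod 105).
Verify: 82 mod 5 = 2 ✓, 82 mod 7 = 5 ✓, 82 mod 3 = 1 ✓.

x ≡ 82 (mod 105).


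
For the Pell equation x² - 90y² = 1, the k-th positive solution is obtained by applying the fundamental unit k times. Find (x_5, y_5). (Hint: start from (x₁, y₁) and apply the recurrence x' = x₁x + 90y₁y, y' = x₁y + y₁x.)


Step 1: Find the fundamental solution (x₁, y₁) of x² - 90y² = 1.
  Expand √90 as a continued fraction. a₀ = ⌊√90⌋ = 9; iterate m_{k+1} = d_k·a_k − m_k, d_{k+1} = (90 − m_{k+1}²)/d_k, a_{k+1} = ⌊(a₀ + m_{k+1})/d_{k+1}⌋ (starting m₀ = 0, d₀ = 1), with convergents p_k = a_k·p_{k-1} + p_{k-2}, q_k = a_k·q_{k-1} + q_{k-2} (p₋₁ = 1, q₋₁ = 0):
  k = 0: a₀ = 9; p₀/q₀ = 9/1; p₀² − 90·q₀² = 81 − 90 = -9.
  k = 1: m = 9, d = 9, a = ⌊(9 + 9)/9⌋ = 2; p/q = (2·9 + 1)/(2·1 + 0) = 19/2; p² − 90·q² = 361 − 360 = 1.
  The first convergent with p² − 90·q² = 1 gives the fundamental solution (x₁, y₁) = (19, 2).
Step 2: Apply the recurrence (x_{n+1}, y_{n+1}) = (x₁x_n + 90y₁y_n, x₁y_n + y₁x_n) repeatedly.
  From (x_1, y_1) = (19, 2): x_2 = 19·19 + 90·2·2 = 721; y_2 = 19·2 + 2·19 = 76.
  From (x_2, y_2) = (721, 76): x_3 = 19·721 + 90·2·76 = 27379; y_3 = 19·76 + 2·721 = 2886.
  From (x_3, y_3) = (27379, 2886): x_4 = 19·27379 + 90·2·2886 = 1039681; y_4 = 19·2886 + 2·27379 = 109592.
  From (x_4, y_4) = (1039681, 109592): x_5 = 19·1039681 + 90·2·109592 = 39480499; y_5 = 19·109592 + 2·1039681 = 4161610.
Step 3: Verify x_5² - 90·y_5² = 1558709801289001 - 1558709801289000 = 1 (should be 1). ✓

(x_1, y_1) = (19, 2); (x_5, y_5) = (39480499, 4161610).


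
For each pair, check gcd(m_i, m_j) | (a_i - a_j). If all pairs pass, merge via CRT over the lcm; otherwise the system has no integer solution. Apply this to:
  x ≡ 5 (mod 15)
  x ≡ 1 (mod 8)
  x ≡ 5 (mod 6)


Moduli 15, 8, 6 are not pairwise coprime, so CRT works modulo lcm(m_i) when all pairwise compatibility conditions hold.
Pairwise compatibility: gcd(m_i, m_j) must divide a_i - a_j for every pair.
Merge one congruence at a time:
  Start: x ≡ 5 (mod 15).
  Combine with x ≡ 1 (mod 8): gcd(15, 8) = 1; 1 - 5 = -4, which IS divisible by 1, so compatible.
    Write x = 5 + 15·t and substitute into x ≡ 1 (mod 8): 15·t ≡ 1 − 5 = -4 (mod 8).
    Reduce coefficients mod 8: 7·t ≡ 4 (mod 8).
    The inverse of 7 mod 8 is 7 (since 7·7 = 49 = 6·8 + 1), so t ≡ 7·4 = 28 ≡ 4 (mod 8).
    Then x = 5 + 15·4 = 65, valid modulo lcm(15, 8) = 120: x ≡ 65 (mod 120).
  Combine with x ≡ 5 (mod 6): gcd(120, 6) = 6; 5 - 65 = -60, which IS divisible by 6, so compatible.
    Write x = 65 + 120·t and substitute into x ≡ 5 (mod 6): 120·t ≡ 5 − 65 = -60 (mod 6).
    Divide the congruence (and modulus) by g = 6: 20·t ≡ -10 (mod 1).
    Modulo 1 every t works; take t = 0.
    Then x = 65 + 120·0 = 65, valid modulo lcm(120, 6) = 120: x ≡ 65 (mod 120).
Verify: 65 mod 15 = 5, 65 mod 8 = 1, 65 mod 6 = 5.

x ≡ 65 (mod 120).


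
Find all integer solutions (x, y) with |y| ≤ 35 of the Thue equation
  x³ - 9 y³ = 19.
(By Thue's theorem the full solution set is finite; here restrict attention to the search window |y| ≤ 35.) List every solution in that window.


The equation is x³ - 9y³ = 19. For fixed y, x³ = 9·y³ + 19, so a solution requires the RHS to be a perfect cube.
Strategy: iterate y from -35 to 35, compute RHS = 9·y³ + 19, and check whether it is a (positive or negative) perfect cube.
Check small values of y:
  y = 0: RHS = 19 is not a perfect cube.
  y = 1: RHS = 28 is not a perfect cube.
  y = -1: RHS = 10 is not a perfect cube.
  y = 2: RHS = 91 is not a perfect cube.
  y = -2: RHS = -53 is not a perfect cube.
  y = 3: RHS = 262 is not a perfect cube.
  y = -3: RHS = -224 is not a perfect cube.
Continuing the search up to |y| = 35 finds no solutions either.
No (x, y) in the scanned range satisfies the equation.

No integer solutions with |y| ≤ 35.


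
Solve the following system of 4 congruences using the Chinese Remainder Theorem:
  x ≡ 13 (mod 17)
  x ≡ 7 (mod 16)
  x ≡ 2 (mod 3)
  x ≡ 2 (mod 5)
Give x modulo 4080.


Product of moduli M = 17 · 16 · 3 · 5 = 4080.
Merge one congruence at a time:
  Start: x ≡ 13 (mod 17).
  Combine with x ≡ 7 (mod 16); new modulus lcm = 272.
    Write x = 13 + 17·t and substitute into x ≡ 7 (mod 16): 17·t ≡ 7 − 13 = -6 (mod 16).
    Reduce coefficients mod 16: 1·t ≡ 10 (mod 16).
    So t ≡ 10 (mod 16).
    Then x = 13 + 17·10 = 183, valid modulo lcm(17, 16) = 272: x ≡ 183 (mod 272).
  Combine with x ≡ 2 (mod 3); new modulus lcm = 816.
    Write x = 183 + 272·t and substitute into x ≡ 2 (mod 3): 272·t ≡ 2 − 183 = -181 (mod 3).
    Reduce coefficients mod 3: 2·t ≡ 2 (mod 3).
    The inverse of 2 mod 3 is 2 (since 2·2 = 4 = 1·3 + 1), so t ≡ 2·2 = 4 ≡ 1 (mod 3).
    Then x = 183 + 272·1 = 455, valid modulo lcm(272, 3) = 816: x ≡ 455 (mod 816).
  Combine with x ≡ 2 (mod 5); new modulus lcm = 4080.
    Write x = 455 + 816·t and substitute into x ≡ 2 (mod 5): 816·t ≡ 2 − 455 = -453 (mod 5).
    Reduce coefficients mod 5: 1·t ≡ 2 (mod 5).
    So t ≡ 2 (mod 5).
    Then x = 455 + 816·2 = 2087, valid modulo lcm(816, 5) = 4080: x ≡ 2087 (mod 4080).
Verify against each original: 2087 mod 17 = 13, 2087 mod 16 = 7, 2087 mod 3 = 2, 2087 mod 5 = 2.

x ≡ 2087 (mod 4080).


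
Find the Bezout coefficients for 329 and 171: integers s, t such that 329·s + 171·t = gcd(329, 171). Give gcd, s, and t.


Euclidean algorithm on (329, 171) — divide until remainder is 0:
  329 = 1 · 171 + 158
  171 = 1 · 158 + 13
  158 = 12 · 13 + 2
  13 = 6 · 2 + 1
  2 = 2 · 1 + 0
gcd(329, 171) = 1.
Track Bezout coefficients alongside the remainders: start with r₀ = 329 = a·1 + b·0 (s = 1, t = 0) and r₁ = 171 = a·0 + b·1 (s = 0, t = 1); each new remainder r_{k+1} = r_{k-1} − q_k·r_k inherits s_{k+1} = s_{k-1} − q_k·s_k, t_{k+1} = t_{k-1} − q_k·t_k, so r_k = a·s_k + b·t_k at every step:
  q = 1: r = 158, s = 1 − 1·0 = 1, t = 0 − 1·1 = -1  (check: 329·1 + 171·(-1) = 158)
  q = 1: r = 13, s = 0 − 1·1 = -1, t = 1 − 1·(-1) = 2  (check: 329·(-1) + 171·2 = 13)
  q = 12: r = 2, s = 1 − 12·(-1) = 13, t = -1 − 12·2 = -25  (check: 329·13 + 171·(-25) = 2)
  q = 6: r = 1, s = -1 − 6·13 = -79, t = 2 − 6·(-25) = 152  (check: 329·(-79) + 171·152 = 1)
The row with r = 1 (the gcd) gives the Bezout coefficients s = -79, t = 152.
Result: 329 · (-79) + 171 · (152) = 1.

gcd(329, 171) = 1; s = -79, t = 152 (check: 329·(-79) + 171·152 = 1).


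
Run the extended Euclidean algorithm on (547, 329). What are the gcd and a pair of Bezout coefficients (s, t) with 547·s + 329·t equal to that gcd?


Euclidean algorithm on (547, 329) — divide until remainder is 0:
  547 = 1 · 329 + 218
  329 = 1 · 218 + 111
  218 = 1 · 111 + 107
  111 = 1 · 107 + 4
  107 = 26 · 4 + 3
  4 = 1 · 3 + 1
  3 = 3 · 1 + 0
gcd(547, 329) = 1.
Track Bezout coefficients alongside the remainders: start with r₀ = 547 = a·1 + b·0 (s = 1, t = 0) and r₁ = 329 = a·0 + b·1 (s = 0, t = 1); each new remainder r_{k+1} = r_{k-1} − q_k·r_k inherits s_{k+1} = s_{k-1} − q_k·s_k, t_{k+1} = t_{k-1} − q_k·t_k, so r_k = a·s_k + b·t_k at every step:
  q = 1: r = 218, s = 1 − 1·0 = 1, t = 0 − 1·1 = -1  (check: 547·1 + 329·(-1) = 218)
  q = 1: r = 111, s = 0 − 1·1 = -1, t = 1 − 1·(-1) = 2  (check: 547·(-1) + 329·2 = 111)
  q = 1: r = 107, s = 1 − 1·(-1) = 2, t = -1 − 1·2 = -3  (check: 547·2 + 329·(-3) = 107)
  q = 1: r = 4, s = -1 − 1·2 = -3, t = 2 − 1·(-3) = 5  (check: 547·(-3) + 329·5 = 4)
  q = 26: r = 3, s = 2 − 26·(-3) = 80, t = -3 − 26·5 = -133  (check: 547·80 + 329·(-133) = 3)
  q = 1: r = 1, s = -3 − 1·80 = -83, t = 5 − 1·(-133) = 138  (check: 547·(-83) + 329·138 = 1)
The row with r = 1 (the gcd) gives the Bezout coefficients s = -83, t = 138.
Result: 547 · (-83) + 329 · (138) = 1.

gcd(547, 329) = 1; s = -83, t = 138 (check: 547·(-83) + 329·138 = 1).


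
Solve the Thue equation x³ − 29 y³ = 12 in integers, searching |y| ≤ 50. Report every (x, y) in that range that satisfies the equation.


The equation is x³ - 29y³ = 12. For fixed y, x³ = 29·y³ + 12, so a solution requires the RHS to be a perfect cube.
Strategy: iterate y from -50 to 50, compute RHS = 29·y³ + 12, and check whether it is a (positive or negative) perfect cube.
Check small values of y:
  y = 0: RHS = 12 is not a perfect cube.
  y = 1: RHS = 41 is not a perfect cube.
  y = -1: RHS = -17 is not a perfect cube.
  y = 2: RHS = 244 is not a perfect cube.
  y = -2: RHS = -220 is not a perfect cube.
  y = 3: RHS = 795 is not a perfect cube.
  y = -3: RHS = -771 is not a perfect cube.
Continuing the search up to |y| = 50 finds no solutions either.
No (x, y) in the scanned range satisfies the equation.

No integer solutions with |y| ≤ 50.


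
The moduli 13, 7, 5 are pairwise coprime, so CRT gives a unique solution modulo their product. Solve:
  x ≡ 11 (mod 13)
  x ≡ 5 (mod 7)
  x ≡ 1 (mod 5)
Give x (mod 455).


Moduli 13, 7, 5 are pairwise coprime; by CRT there is a unique solution modulo M = 13 · 7 · 5 = 455.
Solve pairwise, accumulating the modulus:
  Start with x ≡ 11 (mod 13).
  Combine with x ≡ 5 (mod 7): since gcd(13, 7) = 1, we get a unique residue mod 91.
    Write x = 11 + 13·t and substitute into x ≡ 5 (mod 7): 13·t ≡ 5 − 11 = -6 (mod 7).
    Reduce coefficients mod 7: 6·t ≡ 1 (mod 7).
    The inverse of 6 mod 7 is 6 (since 6·6 = 36 = 5·7 + 1), so t ≡ 6·1 = 6 ≡ 6 (mod 7).
    Then x = 11 + 13·6 = 89, valid modulo lcm(13, 7) = 91: x ≡ 89 (mod 91).
  Combine with x ≡ 1 (mod 5): since gcd(91, 5) = 1, we get a unique residue mod 455.
    Write x = 89 + 91·t and substitute into x ≡ 1 (mod 5): 91·t ≡ 1 − 89 = -88 (mod 5).
    Reduce coefficients mod 5: 1·t ≡ 2 (mod 5).
    So t ≡ 2 (mod 5).
    Then x = 89 + 91·2 = 271, valid modulo lcm(91, 5) = 455: x ≡ 271 (mod 455).
Verify: 271 mod 13 = 11 ✓, 271 mod 7 = 5 ✓, 271 mod 5 = 1 ✓.

x ≡ 271 (mod 455).


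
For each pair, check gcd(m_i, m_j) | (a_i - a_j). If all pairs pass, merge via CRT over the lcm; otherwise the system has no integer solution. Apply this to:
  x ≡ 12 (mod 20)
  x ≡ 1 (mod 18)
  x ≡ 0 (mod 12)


Moduli 20, 18, 12 are not pairwise coprime, so CRT works modulo lcm(m_i) when all pairwise compatibility conditions hold.
Pairwise compatibility: gcd(m_i, m_j) must divide a_i - a_j for every pair.
Merge one congruence at a time:
  Start: x ≡ 12 (mod 20).
  Combine with x ≡ 1 (mod 18): gcd(20, 18) = 2, and 1 - 12 = -11 is NOT divisible by 2.
    ⇒ system is inconsistent (no integer solution).

No solution (the system is inconsistent).


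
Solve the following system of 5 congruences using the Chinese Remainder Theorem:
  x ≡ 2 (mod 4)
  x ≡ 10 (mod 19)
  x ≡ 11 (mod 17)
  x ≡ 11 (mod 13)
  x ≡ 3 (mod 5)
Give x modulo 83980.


Product of moduli M = 4 · 19 · 17 · 13 · 5 = 83980.
Merge one congruence at a time:
  Start: x ≡ 2 (mod 4).
  Combine with x ≡ 10 (mod 19); new modulus lcm = 76.
    Write x = 2 + 4·t and substitute into x ≡ 10 (mod 19): 4·t ≡ 10 − 2 = 8 (mod 19).
    The inverse of 4 mod 19 is 5 (since 4·5 = 20 = 1·19 + 1), so t ≡ 5·8 = 40 ≡ 2 (mod 19).
    Then x = 2 + 4·2 = 10, valid modulo lcm(4, 19) = 76: x ≡ 10 (mod 76).
  Combine with x ≡ 11 (mod 17); new modulus lcm = 1292.
    Write x = 10 + 76·t and substitute into x ≡ 11 (mod 17): 76·t ≡ 11 − 10 = 1 (mod 17).
    Reduce coefficients mod 17: 8·t ≡ 1 (mod 17).
    The inverse of 8 mod 17 is 15 (since 8·15 = 120 = 7·17 + 1), so t ≡ 15·1 = 15 ≡ 15 (mod 17).
    Then x = 10 + 76·15 = 1150, valid modulo lcm(76, 17) = 1292: x ≡ 1150 (mod 1292).
  Combine with x ≡ 11 (mod 13); new modulus lcm = 16796.
    Write x = 1150 + 1292·t and substitute into x ≡ 11 (mod 13): 1292·t ≡ 11 − 1150 = -1139 (mod 13).
    Reduce coefficients mod 13: 5·t ≡ 5 (mod 13).
    The inverse of 5 mod 13 is 8 (since 5·8 = 40 = 3·13 + 1), so t ≡ 8·5 = 40 ≡ 1 (mod 13).
    Then x = 1150 + 1292·1 = 2442, valid modulo lcm(1292, 13) = 16796: x ≡ 2442 (mod 16796).
  Combine with x ≡ 3 (mod 5); new modulus lcm = 83980.
    Write x = 2442 + 16796·t and substitute into x ≡ 3 (mod 5): 16796·t ≡ 3 − 2442 = -2439 (mod 5).
    Reduce coefficients mod 5: 1·t ≡ 1 (mod 5).
    So t ≡ 1 (mod 5).
    Then x = 2442 + 16796·1 = 19238, valid modulo lcm(16796, 5) = 83980: x ≡ 19238 (mod 83980).
Verify against each original: 19238 mod 4 = 2, 19238 mod 19 = 10, 19238 mod 17 = 11, 19238 mod 13 = 11, 19238 mod 5 = 3.

x ≡ 19238 (mod 83980).


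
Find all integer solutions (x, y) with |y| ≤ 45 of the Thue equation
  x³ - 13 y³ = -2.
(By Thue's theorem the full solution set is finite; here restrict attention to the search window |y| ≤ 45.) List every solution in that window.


The equation is x³ - 13y³ = -2. For fixed y, x³ = 13·y³ − 2, so a solution requires the RHS to be a perfect cube.
Strategy: iterate y from -45 to 45, compute RHS = 13·y³ − 2, and check whether it is a (positive or negative) perfect cube.
Check small values of y:
  y = 0: RHS = -2 is not a perfect cube.
  y = 1: RHS = 11 is not a perfect cube.
  y = -1: RHS = -15 is not a perfect cube.
  y = 2: RHS = 102 is not a perfect cube.
  y = -2: RHS = -106 is not a perfect cube.
  y = 3: RHS = 349 is not a perfect cube.
  y = -3: RHS = -353 is not a perfect cube.
Continuing the search up to |y| = 45 finds no solutions either.
No (x, y) in the scanned range satisfies the equation.

No integer solutions with |y| ≤ 45.


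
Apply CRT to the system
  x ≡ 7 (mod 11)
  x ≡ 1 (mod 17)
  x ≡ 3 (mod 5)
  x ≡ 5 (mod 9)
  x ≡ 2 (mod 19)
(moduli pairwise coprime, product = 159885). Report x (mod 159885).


Product of moduli M = 11 · 17 · 5 · 9 · 19 = 159885.
Merge one congruence at a time:
  Start: x ≡ 7 (mod 11).
  Combine with x ≡ 1 (mod 17); new modulus lcm = 187.
    Write x = 7 + 11·t and substitute into x ≡ 1 (mod 17): 11·t ≡ 1 − 7 = -6 (mod 17).
    Reduce coefficients mod 17: 11·t ≡ 11 (mod 17).
    The inverse of 11 mod 17 is 14 (since 11·14 = 154 = 9·17 + 1), so t ≡ 14·11 = 154 ≡ 1 (mod 17).
    Then x = 7 + 11·1 = 18, valid modulo lcm(11, 17) = 187: x ≡ 18 (mod 187).
  Combine with x ≡ 3 (mod 5); new modulus lcm = 935.
    Write x = 18 + 187·t and substitute into x ≡ 3 (mod 5): 187·t ≡ 3 − 18 = -15 (mod 5).
    Reduce coefficients mod 5: 2·t ≡ 0 (mod 5).
    The inverse of 2 mod 5 is 3 (since 2·3 = 6 = 1·5 + 1), so t ≡ 3·0 = 0 ≡ 0 (mod 5).
    Then x = 18 + 187·0 = 18, valid modulo lcm(187, 5) = 935: x ≡ 18 (mod 935).
  Combine with x ≡ 5 (mod 9); new modulus lcm = 8415.
    Write x = 18 + 935·t and substitute into x ≡ 5 (mod 9): 935·t ≡ 5 − 18 = -13 (mod 9).
    Reduce coefficients mod 9: 8·t ≡ 5 (mod 9).
    The inverse of 8 mod 9 is 8 (since 8·8 = 64 = 7·9 + 1), so t ≡ 8·5 = 40 ≡ 4 (mod 9).
    Then x = 18 + 935·4 = 3758, valid modulo lcm(935, 9) = 8415: x ≡ 3758 (mod 8415).
  Combine with x ≡ 2 (mod 19); new modulus lcm = 159885.
    Write x = 3758 + 8415·t and substitute into x ≡ 2 (mod 19): 8415·t ≡ 2 − 3758 = -3756 (mod 19).
    Reduce coefficients mod 19: 17·t ≡ 6 (mod 19).
    The inverse of 17 mod 19 is 9 (since 17·9 = 153 = 8·19 + 1), so t ≡ 9·6 = 54 ≡ 16 (mod 19).
    Then x = 3758 + 8415·16 = 138398, valid modulo lcm(8415, 19) = 159885: x ≡ 138398 (mod 159885).
Verify against each original: 138398 mod 11 = 7, 138398 mod 17 = 1, 138398 mod 5 = 3, 138398 mod 9 = 5, 138398 mod 19 = 2.

x ≡ 138398 (mod 159885).


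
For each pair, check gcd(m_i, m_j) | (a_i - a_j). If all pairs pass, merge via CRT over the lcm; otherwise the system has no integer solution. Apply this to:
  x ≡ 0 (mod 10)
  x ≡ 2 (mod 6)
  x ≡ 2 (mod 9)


Moduli 10, 6, 9 are not pairwise coprime, so CRT works modulo lcm(m_i) when all pairwise compatibility conditions hold.
Pairwise compatibility: gcd(m_i, m_j) must divide a_i - a_j for every pair.
Merge one congruence at a time:
  Start: x ≡ 0 (mod 10).
  Combine with x ≡ 2 (mod 6): gcd(10, 6) = 2; 2 - 0 = 2, which IS divisible by 2, so compatible.
    Write x = 0 + 10·t and substitute into x ≡ 2 (mod 6): 10·t ≡ 2 − 0 = 2 (mod 6).
    Divide the congruence (and modulus) by g = 2: 5·t ≡ 1 (mod 3).
    Reduce coefficients mod 3: 2·t ≡ 1 (mod 3).
    The inverse of 2 mod 3 is 2 (since 2·2 = 4 = 1·3 + 1), so t ≡ 2·1 = 2 ≡ 2 (mod 3).
    Then x = 0 + 10·2 = 20, valid modulo lcm(10, 6) = 30: x ≡ 20 (mod 30).
  Combine with x ≡ 2 (mod 9): gcd(30, 9) = 3; 2 - 20 = -18, which IS divisible by 3, so compatible.
    Write x = 20 + 30·t and substitute into x ≡ 2 (mod 9): 30·t ≡ 2 − 20 = -18 (mod 9).
    Divide the congruence (and modulus) by g = 3: 10·t ≡ -6 (mod 3).
    Reduce coefficients mod 3: 1·t ≡ 0 (mod 3).
    So t ≡ 0 (mod 3).
    Then x = 20 + 30·0 = 20, valid modulo lcm(30, 9) = 90: x ≡ 20 (mod 90).
Verify: 20 mod 10 = 0, 20 mod 6 = 2, 20 mod 9 = 2.

x ≡ 20 (mod 90).


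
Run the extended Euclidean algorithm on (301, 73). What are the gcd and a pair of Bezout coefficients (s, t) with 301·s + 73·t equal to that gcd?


Euclidean algorithm on (301, 73) — divide until remainder is 0:
  301 = 4 · 73 + 9
  73 = 8 · 9 + 1
  9 = 9 · 1 + 0
gcd(301, 73) = 1.
Track Bezout coefficients alongside the remainders: start with r₀ = 301 = a·1 + b·0 (s = 1, t = 0) and r₁ = 73 = a·0 + b·1 (s = 0, t = 1); each new remainder r_{k+1} = r_{k-1} − q_k·r_k inherits s_{k+1} = s_{k-1} − q_k·s_k, t_{k+1} = t_{k-1} − q_k·t_k, so r_k = a·s_k + b·t_k at every step:
  q = 4: r = 9, s = 1 − 4·0 = 1, t = 0 − 4·1 = -4  (check: 301·1 + 73·(-4) = 9)
  q = 8: r = 1, s = 0 − 8·1 = -8, t = 1 − 8·(-4) = 33  (check: 301·(-8) + 73·33 = 1)
The row with r = 1 (the gcd) gives the Bezout coefficients s = -8, t = 33.
Result: 301 · (-8) + 73 · (33) = 1.

gcd(301, 73) = 1; s = -8, t = 33 (check: 301·(-8) + 73·33 = 1).


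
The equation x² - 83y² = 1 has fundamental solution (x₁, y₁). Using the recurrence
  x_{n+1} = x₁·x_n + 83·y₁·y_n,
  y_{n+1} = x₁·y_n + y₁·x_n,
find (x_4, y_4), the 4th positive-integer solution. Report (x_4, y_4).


Step 1: Find the fundamental solution (x₁, y₁) of x² - 83y² = 1.
  Expand √83 as a continued fraction. a₀ = ⌊√83⌋ = 9; iterate m_{k+1} = d_k·a_k − m_k, d_{k+1} = (83 − m_{k+1}²)/d_k, a_{k+1} = ⌊(a₀ + m_{k+1})/d_{k+1}⌋ (starting m₀ = 0, d₀ = 1), with convergents p_k = a_k·p_{k-1} + p_{k-2}, q_k = a_k·q_{k-1} + q_{k-2} (p₋₁ = 1, q₋₁ = 0):
  k = 0: a₀ = 9; p₀/q₀ = 9/1; p₀² − 83·q₀² = 81 − 83 = -2.
  k = 1: m = 9, d = 2, a = ⌊(9 + 9)/2⌋ = 9; p/q = (9·9 + 1)/(9·1 + 0) = 82/9; p² − 83·q² = 6724 − 6723 = 1.
  The first convergent with p² − 83·q² = 1 gives the fundamental solution (x₁, y₁) = (82, 9).
Step 2: Apply the recurrence (x_{n+1}, y_{n+1}) = (x₁x_n + 83y₁y_n, x₁y_n + y₁x_n) repeatedly.
  From (x_1, y_1) = (82, 9): x_2 = 82·82 + 83·9·9 = 13447; y_2 = 82·9 + 9·82 = 1476.
  From (x_2, y_2) = (13447, 1476): x_3 = 82·13447 + 83·9·1476 = 2205226; y_3 = 82·1476 + 9·13447 = 242055.
  From (x_3, y_3) = (2205226, 242055): x_4 = 82·2205226 + 83·9·242055 = 361643617; y_4 = 82·242055 + 9·2205226 = 39695544.
Step 3: Verify x_4² - 83·y_4² = 130786105716842689 - 130786105716842688 = 1 (should be 1). ✓

(x_1, y_1) = (82, 9); (x_4, y_4) = (361643617, 39695544).


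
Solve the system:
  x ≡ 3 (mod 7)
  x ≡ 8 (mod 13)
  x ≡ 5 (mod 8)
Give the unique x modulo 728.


Moduli 7, 13, 8 are pairwise coprime; by CRT there is a unique solution modulo M = 7 · 13 · 8 = 728.
Solve pairwise, accumulating the modulus:
  Start with x ≡ 3 (mod 7).
  Combine with x ≡ 8 (mod 13): since gcd(7, 13) = 1, we get a unique residue mod 91.
    Write x = 3 + 7·t and substitute into x ≡ 8 (mod 13): 7·t ≡ 8 − 3 = 5 (mod 13).
    The inverse of 7 mod 13 is 2 (since 7·2 = 14 = 1·13 + 1), so t ≡ 2·5 = 10 ≡ 10 (mod 13).
    Then x = 3 + 7·10 = 73, valid modulo lcm(7, 13) = 91: x ≡ 73 (mod 91).
  Combine with x ≡ 5 (mod 8): since gcd(91, 8) = 1, we get a unique residue mod 728.
    Write x = 73 + 91·t and substitute into x ≡ 5 (mod 8): 91·t ≡ 5 − 73 = -68 (mod 8).
    Reduce coefficients mod 8: 3·t ≡ 4 (mod 8).
    The inverse of 3 mod 8 is 3 (since 3·3 = 9 = 1·8 + 1), so t ≡ 3·4 = 12 ≡ 4 (mod 8).
    Then x = 73 + 91·4 = 437, valid modulo lcm(91, 8) = 728: x ≡ 437 (mod 728).
Verify: 437 mod 7 = 3 ✓, 437 mod 13 = 8 ✓, 437 mod 8 = 5 ✓.

x ≡ 437 (mod 728).
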